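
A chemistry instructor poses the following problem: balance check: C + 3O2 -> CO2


Equation: C + 3O2 -> CO2
Check atoms: C: 1=1, O: 6≠2
Not balanced

No, not balanced


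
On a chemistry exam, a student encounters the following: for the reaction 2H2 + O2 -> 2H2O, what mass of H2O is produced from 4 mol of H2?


Mole ratio H2O:H2 = 2:2
n(H2O) = 4 × 2/2 = 4.000 mol
mass = 4.000 × 18.02 = 72.08 g

72.08 g


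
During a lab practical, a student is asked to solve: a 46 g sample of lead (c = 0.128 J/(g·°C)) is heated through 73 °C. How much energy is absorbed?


q = mcΔT = 46 × 0.128 × 73
= 429.82 J

429.82 J


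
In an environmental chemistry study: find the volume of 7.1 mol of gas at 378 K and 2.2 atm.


PV = nRT  (R = 0.08206 L·atm/(mol·K))
V = nRT/P = 7.1×0.08206×378/2.2
= 100.106 L

100.106 L


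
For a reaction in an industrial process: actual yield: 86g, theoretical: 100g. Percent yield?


% yield = actual/theoretical × 100
= 86/100 × 100
= 86.0%

86.0%


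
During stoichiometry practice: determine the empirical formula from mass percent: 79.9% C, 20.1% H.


Assume 100 g sample. Moles of each element:
  C: 79.9/12.01 = 6.653 mol
  H: 20.1/1.008 = 19.94 mol
Divide by smallest (6.653):
  C: 6.653/6.653 = 1.0
  H: 19.94/6.653 = 3.0
Empirical formula: CH3

CH3


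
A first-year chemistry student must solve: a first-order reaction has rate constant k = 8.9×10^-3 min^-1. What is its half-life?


t½ = ln2/k = 0.693147/(8.9×10^-3 min^-1)
= 77.88 min

77.88 min


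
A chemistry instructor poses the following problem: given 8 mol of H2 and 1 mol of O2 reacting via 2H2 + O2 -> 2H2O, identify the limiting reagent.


Mole ratio available / coefficient:
  H2: 8/2 = 4.000
  O2: 1/1 = 1.000
Smaller ratio is limiting.

O2


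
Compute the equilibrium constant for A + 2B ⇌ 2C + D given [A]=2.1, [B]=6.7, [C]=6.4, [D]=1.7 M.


Kc = [C]^2[D]/([A][B]^2)
= (6.4^2 × 1.7^1)/(2.1^1 × 6.7^2)
= 69.632/94.269
= 0.7387

0.7387


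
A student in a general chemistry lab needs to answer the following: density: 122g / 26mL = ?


ρ = mass/volume
= 122/26
= 4.692 g/mL

4.692 g/mL


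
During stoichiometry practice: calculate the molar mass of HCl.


M(HCl) = 1×1.008 + 1×35.45
= 1.01 + 35.45
= 36.46 g/mol

36.46 g/mol


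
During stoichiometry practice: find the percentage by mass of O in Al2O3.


M(Al2O3) = 2×26.98 + 3×16.0 = 101.96 g/mol
Mass of O = 3 × 16.0 = 48.00 g/mol
% O = 48.00/101.96 × 100 = 47.08%

47.08%


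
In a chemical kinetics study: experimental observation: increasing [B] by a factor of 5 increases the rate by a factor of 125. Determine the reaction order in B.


rate ∝ [B]^n
5^n = 125 → n = 3
Order in B: 3

3


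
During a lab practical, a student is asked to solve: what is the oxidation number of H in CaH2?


H with a metal (hydride): -1
Oxidation number: -1

-1


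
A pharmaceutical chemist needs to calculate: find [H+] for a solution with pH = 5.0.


[H+] = 10^(-pH) = 10^(-5.0)
= 1.0×10^-5 M

1.0×10^-5 M


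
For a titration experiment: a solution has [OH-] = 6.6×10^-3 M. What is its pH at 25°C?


pOH = -log10([OH-]) = -log10(6.6×10^-3)
= 3 - log10(6.6) = 2.18
pH = 14 - pOH = 14 - 2.18 = 11.82

11.82


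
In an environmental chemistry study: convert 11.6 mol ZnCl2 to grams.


M(ZnCl2) = 136.28 g/mol
mass = n × M = 11.6 × 136.28 = 1580.85 g

1580.85 g


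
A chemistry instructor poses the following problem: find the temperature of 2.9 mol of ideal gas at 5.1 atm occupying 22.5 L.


PV = nRT  (R = 0.08206 L·atm/(mol·K))
T = PV/(nR) = 5.1×22.5/(2.9×0.08206)
= 114.75/0.237974
= 482.20 K

482.20 K


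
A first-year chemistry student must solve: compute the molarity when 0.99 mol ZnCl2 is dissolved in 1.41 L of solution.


M = n/V = 0.99/1.41 = 0.702 mol/L

0.702 M


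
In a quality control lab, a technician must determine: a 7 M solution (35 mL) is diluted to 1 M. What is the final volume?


C1V1 = C2V2
7 × 35 = 1 × V2
V2 = 245/1 = 245.0 mL

245.0 mL


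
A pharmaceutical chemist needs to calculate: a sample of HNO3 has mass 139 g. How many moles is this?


M(HNO3) = 63.02 g/mol
n = mass/M = 139/63.02 = 2.2056 mol

2.2056 mol


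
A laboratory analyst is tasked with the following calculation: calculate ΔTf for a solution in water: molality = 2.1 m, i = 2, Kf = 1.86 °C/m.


ΔTf = Kf × m × i
= 1.86 × 2.1 × 2
= 7.812 °C

7.812 °C


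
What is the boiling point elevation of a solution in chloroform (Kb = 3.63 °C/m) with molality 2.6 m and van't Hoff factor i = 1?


ΔTb = Kb × m × i
= 3.63 × 2.6 × 1
= 9.438 °C

9.438 °C


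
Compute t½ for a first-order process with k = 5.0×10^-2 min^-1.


t½ = ln2/k = 0.693147/(5.0×10^-2 min^-1)
= 13.86 min

13.86 min


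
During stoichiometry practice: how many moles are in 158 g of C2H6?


M(C2H6) = 30.07 g/mol
n = mass/M = 158/30.07 = 5.2544 mol

5.2544 mol


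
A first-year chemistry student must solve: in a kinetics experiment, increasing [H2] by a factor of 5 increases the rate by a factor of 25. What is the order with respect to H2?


rate ∝ [H2]^n
5^n = 25 → n = 2
Order in H2: 2

2


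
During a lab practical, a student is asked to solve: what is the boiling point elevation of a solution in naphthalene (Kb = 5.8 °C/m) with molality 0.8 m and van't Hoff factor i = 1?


ΔTb = Kb × m × i
= 5.8 × 0.8 × 1
= 4.64 °C

4.64 °C


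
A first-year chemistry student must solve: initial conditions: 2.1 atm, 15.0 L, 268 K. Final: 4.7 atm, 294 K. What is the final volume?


P1V1/T1 = P2V2/T2
V2 = P1V1T2/(T1P2)
= 2.1×15.0×294/(268×4.7)
= 7.352 L

7.352 L


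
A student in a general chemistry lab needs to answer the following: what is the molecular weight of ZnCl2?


M(ZnCl2) = 1×65.38 + 2×35.45
= 65.38 + 70.9
= 136.28 g/mol

136.28 g/mol


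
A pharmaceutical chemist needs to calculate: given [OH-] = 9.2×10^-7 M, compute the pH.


pOH = -log10([OH-]) = -log10(9.2×10^-7)
= 7 - log10(9.2) = 6.04
pH = 14 - pOH = 14 - 6.04 = 7.96

7.96


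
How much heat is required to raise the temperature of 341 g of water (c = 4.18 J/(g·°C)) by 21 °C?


q = mcΔT = 341 × 4.18 × 21
= 29932.98 J

29932.98 J


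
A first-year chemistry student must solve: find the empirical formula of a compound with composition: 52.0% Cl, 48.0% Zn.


Assume 100 g sample. Moles of each element:
  Cl: 52.0/35.45 = 1.467 mol
  Zn: 48.0/65.38 = 0.734 mol
Divide by smallest (0.734):
  Cl: 1.467/0.734 = 2.0
  Zn: 0.734/0.734 = 1.0
Empirical formula: ZnCl2

ZnCl2


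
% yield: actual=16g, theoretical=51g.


% yield = actual/theoretical × 100
= 16/51 × 100
= 31.37%

31.37%


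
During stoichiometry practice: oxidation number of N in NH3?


x + 3(+1) = 0, so x = -3
Oxidation number: -3

-3


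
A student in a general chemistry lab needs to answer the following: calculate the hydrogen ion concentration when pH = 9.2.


[H+] = 10^(-pH) = 10^(-9.2)
= 6.31×10^-10 M

6.31×10^-10 M


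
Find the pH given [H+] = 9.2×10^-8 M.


pH = -log10([H+]) = -log10(9.2×10^-8)
= 8 - log10(9.2)
= 8 - 0.96
= 7.04

7.04


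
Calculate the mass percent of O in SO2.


M(SO2) = 1×32.07 + 2×16.0 = 64.07 g/mol
Mass of O = 2 × 16.0 = 32.00 g/mol
% O = 32.00/64.07 × 100 = 49.95%

49.95%


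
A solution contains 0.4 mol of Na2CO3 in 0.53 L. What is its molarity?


M = n/V = 0.4/0.53 = 0.755 mol/L

0.755 M


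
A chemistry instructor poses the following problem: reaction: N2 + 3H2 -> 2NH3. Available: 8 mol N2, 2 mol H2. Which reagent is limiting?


Mole ratio available / coefficient:
  N2: 8/1 = 8.000
  H2: 2/3 = 0.667
Smaller ratio is limiting.

H2


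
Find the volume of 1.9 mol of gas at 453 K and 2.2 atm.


PV = nRT  (R = 0.08206 L·atm/(mol·K))
V = nRT/P = 1.9×0.08206×453/2.2
= 32.104 L

32.104 L


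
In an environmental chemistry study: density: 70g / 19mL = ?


ρ = mass/volume
= 70/19
= 3.684 g/mL

3.684 g/mL


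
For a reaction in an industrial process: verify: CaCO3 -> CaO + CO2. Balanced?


Equation: CaCO3 -> CaO + CO2
Check atoms: C: 1=1, Ca: 1=1, O: 3=3
Balanced

Yes, balanced


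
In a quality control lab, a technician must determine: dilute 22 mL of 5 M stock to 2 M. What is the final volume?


C1V1 = C2V2
5 × 22 = 2 × V2
V2 = 110/2 = 55.0 mL

55.0 mL


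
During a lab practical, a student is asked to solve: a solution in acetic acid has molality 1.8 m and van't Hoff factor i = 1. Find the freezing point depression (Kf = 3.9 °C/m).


ΔTf = Kf × m × i
= 3.9 × 1.8 × 1
= 7.02 °C

7.02 °C


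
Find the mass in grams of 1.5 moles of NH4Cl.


M(NH4Cl) = 53.49 g/mol
mass = n × M = 1.5 × 53.49 = 80.24 g

80.24 g


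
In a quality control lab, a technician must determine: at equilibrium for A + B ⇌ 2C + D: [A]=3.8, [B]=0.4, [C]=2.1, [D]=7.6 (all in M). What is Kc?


Kc = [C]^2[D]/([A][B])
= (2.1^2 × 7.6^1)/(3.8^1 × 0.4^1)
= 33.516/1.52
= 22.05

22.05


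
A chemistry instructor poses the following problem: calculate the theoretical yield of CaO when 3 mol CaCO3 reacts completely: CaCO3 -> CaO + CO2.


Mole ratio CaO:CaCO3 = 1:1
n(CaO) = 3 × 1/1 = 3.000 mol
mass = 3.000 × 56.08 = 168.24 g

168.24 g


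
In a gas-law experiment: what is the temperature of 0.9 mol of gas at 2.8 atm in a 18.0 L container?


PV = nRT  (R = 0.08206 L·atm/(mol·K))
T = PV/(nR) = 2.8×18.0/(0.9×0.08206)
= 50.40/0.073854
= 682.43 K

682.43 K


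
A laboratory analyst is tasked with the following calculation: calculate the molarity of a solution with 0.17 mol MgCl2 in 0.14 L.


M = n/V = 0.17/0.14 = 1.214 mol/L

1.214 M


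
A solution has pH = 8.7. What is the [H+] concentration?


[H+] = 10^(-pH) = 10^(-8.7)
= 2.0×10^-9 M

2.0×10^-9 M


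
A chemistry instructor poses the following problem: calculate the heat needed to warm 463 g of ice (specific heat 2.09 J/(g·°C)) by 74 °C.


q = mcΔT = 463 × 2.09 × 74
= 71607.58 J

71607.58 J


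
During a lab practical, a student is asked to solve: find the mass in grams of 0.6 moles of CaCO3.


M(CaCO3) = 100.09 g/mol
mass = n × M = 0.6 × 100.09 = 60.05 g

60.05 g


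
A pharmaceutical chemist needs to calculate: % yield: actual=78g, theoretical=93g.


% yield = actual/theoretical × 100
= 78/93 × 100
= 83.87%

83.87%


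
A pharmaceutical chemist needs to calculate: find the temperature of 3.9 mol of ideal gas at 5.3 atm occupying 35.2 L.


PV = nRT  (R = 0.08206 L·atm/(mol·K))
T = PV/(nR) = 5.3×35.2/(3.9×0.08206)
= 186.56/0.320034
= 582.94 K

582.94 K


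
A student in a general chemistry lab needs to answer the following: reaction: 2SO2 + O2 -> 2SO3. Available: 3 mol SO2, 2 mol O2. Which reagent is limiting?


Mole ratio available / coefficient:
  SO2: 3/2 = 1.500
  O2: 2/1 = 2.000
Smaller ratio is limiting.

SO2


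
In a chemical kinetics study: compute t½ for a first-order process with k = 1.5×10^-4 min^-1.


t½ = ln2/k = 0.693147/(1.5×10^-4 min^-1)
= 4621 min

4621 min


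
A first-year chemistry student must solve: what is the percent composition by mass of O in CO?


M(CO) = 1×12.01 + 1×16.0 = 28.01 g/mol
Mass of O = 1 × 16.0 = 16.00 g/mol
% O = 16.00/28.01 × 100 = 57.12%

57.12%


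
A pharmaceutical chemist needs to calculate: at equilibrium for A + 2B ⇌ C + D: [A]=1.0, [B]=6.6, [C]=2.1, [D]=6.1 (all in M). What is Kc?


Kc = [C][D]/([A][B]^2)
= (2.1^1 × 6.1^1)/(1.0^1 × 6.6^2)
= 12.81/43.56
= 0.2941

0.2941


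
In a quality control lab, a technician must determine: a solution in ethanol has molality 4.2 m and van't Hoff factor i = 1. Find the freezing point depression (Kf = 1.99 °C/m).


ΔTf = Kf × m × i
= 1.99 × 4.2 × 1
= 8.358 °C

8.358 °C


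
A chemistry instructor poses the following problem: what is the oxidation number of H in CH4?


H is +1 with nonmetals
Oxidation number: +1

+1


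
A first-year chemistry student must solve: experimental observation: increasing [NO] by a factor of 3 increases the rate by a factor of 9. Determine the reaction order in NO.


rate ∝ [NO]^n
3^n = 9 → n = 2
Order in NO: 2

2


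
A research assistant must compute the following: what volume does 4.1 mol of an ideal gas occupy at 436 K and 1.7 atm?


PV = nRT  (R = 0.08206 L·atm/(mol·K))
V = nRT/P = 4.1×0.08206×436/1.7
= 86.289 L

86.289 L


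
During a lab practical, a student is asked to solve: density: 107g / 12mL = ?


ρ = mass/volume
= 107/12
= 8.917 g/mL

8.917 g/mL


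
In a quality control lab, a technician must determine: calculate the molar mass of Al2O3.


M(Al2O3) = 2×26.98 + 3×16.0
= 53.96 + 48.0
= 101.96 g/mol

101.96 g/mol


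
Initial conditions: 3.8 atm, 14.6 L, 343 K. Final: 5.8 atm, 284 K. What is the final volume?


P1V1/T1 = P2V2/T2
V2 = P1V1T2/(T1P2)
= 3.8×14.6×284/(343×5.8)
= 7.92 L

7.92 L


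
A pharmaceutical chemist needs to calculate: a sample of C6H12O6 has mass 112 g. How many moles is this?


M(C6H12O6) = 180.16 g/mol
n = mass/M = 112/180.16 = 0.6217 mol

0.6217 mol


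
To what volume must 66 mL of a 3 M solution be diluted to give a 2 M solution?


C1V1 = C2V2
3 × 66 = 2 × V2
V2 = 198/2 = 99.0 mL

99.0 mL


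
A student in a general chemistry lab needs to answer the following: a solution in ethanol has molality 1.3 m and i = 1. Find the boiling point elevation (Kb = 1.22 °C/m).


ΔTb = Kb × m × i
= 1.22 × 1.3 × 1
= 1.586 °C

1.586 °C


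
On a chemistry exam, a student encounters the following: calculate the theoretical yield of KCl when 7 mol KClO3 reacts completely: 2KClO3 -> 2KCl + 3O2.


Mole ratio KCl:KClO3 = 2:2
n(KCl) = 7 × 2/2 = 7.000 mol
mass = 7.000 × 74.55 = 521.85 g

521.85 g


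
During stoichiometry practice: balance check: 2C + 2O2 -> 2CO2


Equation: 2C + 2O2 -> 2CO2
Check atoms: C: 2=2, O: 4=4
Balanced

Yes, balanced


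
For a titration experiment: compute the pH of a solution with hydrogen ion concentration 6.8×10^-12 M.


pH = -log10([H+]) = -log10(6.8×10^-12)
= 12 - log10(6.8)
= 12 - 0.83
= 11.17

11.17


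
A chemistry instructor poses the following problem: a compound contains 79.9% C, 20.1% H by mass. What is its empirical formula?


Assume 100 g sample. Moles of each element:
  C: 79.9/12.01 = 6.653 mol
  H: 20.1/1.008 = 19.94 mol
Divide by smallest (6.653):
  C: 6.653/6.653 = 1.0
  H: 19.94/6.653 = 3.0
Empirical formula: CH3

CH3


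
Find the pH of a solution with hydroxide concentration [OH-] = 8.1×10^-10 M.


pOH = -log10([OH-]) = -log10(8.1×10^-10)
= 10 - log10(8.1) = 9.09
pH = 14 - pOH = 14 - 9.09 = 4.91

4.91


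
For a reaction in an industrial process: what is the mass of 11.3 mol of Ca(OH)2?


M(Ca(OH)2) = 74.1 g/mol
mass = n × M = 11.3 × 74.1 = 837.33 g

837.33 g


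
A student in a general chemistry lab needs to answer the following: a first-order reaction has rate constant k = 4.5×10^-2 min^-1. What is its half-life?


t½ = ln2/k = 0.693147/(4.5×10^-2 min^-1)
= 15.40 min

15.40 min


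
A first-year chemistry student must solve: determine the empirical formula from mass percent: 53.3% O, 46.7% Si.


Assume 100 g sample. Moles of each element:
  O: 53.3/16.0 = 3.331 mol
  Si: 46.7/28.09 = 1.663 mol
Divide by smallest (1.663):
  O: 3.331/1.663 = 2.0
  Si: 1.663/1.663 = 1.0
Empirical formula: SiO2

SiO2


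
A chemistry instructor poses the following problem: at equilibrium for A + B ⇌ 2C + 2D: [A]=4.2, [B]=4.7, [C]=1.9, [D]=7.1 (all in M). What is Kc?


Kc = [C]^2[D]^2/([A][B])
= (1.9^2 × 7.1^2)/(4.2^1 × 4.7^1)
= 181.9801/19.74
= 9.219

9.219


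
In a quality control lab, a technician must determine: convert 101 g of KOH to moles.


M(KOH) = 56.11 g/mol
n = mass/M = 101/56.11 = 1.8 mol

1.8 mol


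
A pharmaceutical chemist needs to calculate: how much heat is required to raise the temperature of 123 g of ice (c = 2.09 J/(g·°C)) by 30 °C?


q = mcΔT = 123 × 2.09 × 30
= 7712.10 J

7712.10 J


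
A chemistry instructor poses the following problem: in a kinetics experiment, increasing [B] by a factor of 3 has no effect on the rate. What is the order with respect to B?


rate ∝ [B]^n
rate ∝ [B]^0
Order in B: 0

0


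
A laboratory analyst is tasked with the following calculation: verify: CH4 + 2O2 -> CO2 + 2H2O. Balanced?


Equation: CH4 + 2O2 -> CO2 + 2H2O
Check atoms: C: 1=1, H: 4=4, O: 4=4
Balanced

Yes, balanced


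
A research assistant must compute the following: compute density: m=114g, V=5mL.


ρ = mass/volume
= 114/5
= 22.8 g/mL

22.8 g/mL


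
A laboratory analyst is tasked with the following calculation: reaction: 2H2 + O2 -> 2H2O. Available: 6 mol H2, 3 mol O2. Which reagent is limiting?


Mole ratio available / coefficient:
  H2: 6/2 = 3.000
  O2: 3/1 = 3.000
Smaller ratio is limiting.

neither (stoichiometric); H2 and O2 are fully consumed


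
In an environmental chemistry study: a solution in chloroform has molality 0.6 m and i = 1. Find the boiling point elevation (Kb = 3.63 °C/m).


ΔTb = Kb × m × i
= 3.63 × 0.6 × 1
= 2.178 °C

2.178 °C


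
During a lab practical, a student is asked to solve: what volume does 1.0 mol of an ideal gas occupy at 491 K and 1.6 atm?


PV = nRT  (R = 0.08206 L·atm/(mol·K))
V = nRT/P = 1.0×0.08206×491/1.6
= 25.182 L

25.182 L


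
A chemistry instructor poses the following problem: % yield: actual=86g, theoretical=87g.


% yield = actual/theoretical × 100
= 86/87 × 100
= 98.85%

98.85%


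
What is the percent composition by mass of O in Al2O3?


M(Al2O3) = 2×26.98 + 3×16.0 = 101.96 g/mol
Mass of O = 3 × 16.0 = 48.00 g/mol
% O = 48.00/101.96 × 100 = 47.08%

47.08%


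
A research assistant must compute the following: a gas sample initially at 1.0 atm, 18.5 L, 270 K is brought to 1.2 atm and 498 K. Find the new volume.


P1V1/T1 = P2V2/T2
V2 = P1V1T2/(T1P2)
= 1.0×18.5×498/(270×1.2)
= 28.435 L

28.435 L


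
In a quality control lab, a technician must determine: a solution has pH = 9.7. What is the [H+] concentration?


[H+] = 10^(-pH) = 10^(-9.7)
= 2.0×10^-10 M

2.0×10^-10 M


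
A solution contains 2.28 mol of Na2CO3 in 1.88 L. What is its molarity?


M = n/V = 2.28/1.88 = 1.213 mol/L

1.213 M


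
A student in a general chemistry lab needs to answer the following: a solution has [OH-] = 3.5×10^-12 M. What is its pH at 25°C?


pOH = -log10([OH-]) = -log10(3.5×10^-12)
= 12 - log10(3.5) = 11.46
pH = 14 - pOH = 14 - 11.46 = 2.54

2.54


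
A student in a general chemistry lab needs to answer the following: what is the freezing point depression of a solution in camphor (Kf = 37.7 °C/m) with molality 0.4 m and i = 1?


ΔTf = Kf × m × i
= 37.7 × 0.4 × 1
= 15.08 °C

15.08 °C


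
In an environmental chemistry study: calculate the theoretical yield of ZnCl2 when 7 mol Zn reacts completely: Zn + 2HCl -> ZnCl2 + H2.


Mole ratio ZnCl2:Zn = 1:1
n(ZnCl2) = 7 × 1/1 = 7.000 mol
mass = 7.000 × 136.28 = 953.96 g

953.96 g


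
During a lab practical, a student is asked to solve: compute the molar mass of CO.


M(CO) = 1×12.01 + 1×16.0
= 12.01 + 16.0
= 28.01 g/mol

28.01 g/mol


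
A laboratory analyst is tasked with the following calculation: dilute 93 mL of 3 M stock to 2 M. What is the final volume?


C1V1 = C2V2
3 × 93 = 2 × V2
V2 = 279/2 = 139.5 mL

139.5 mL


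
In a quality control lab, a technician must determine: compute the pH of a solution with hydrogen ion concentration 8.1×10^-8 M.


pH = -log10([H+]) = -log10(8.1×10^-8)
= 8 - log10(8.1)
= 8 - 0.91
= 7.09

7.09


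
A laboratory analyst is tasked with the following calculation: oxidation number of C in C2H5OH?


2x + 6(+1) + (-2) = 0, so x = -2
Oxidation number: -2

-2


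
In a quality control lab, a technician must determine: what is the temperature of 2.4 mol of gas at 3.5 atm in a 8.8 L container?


PV = nRT  (R = 0.08206 L·atm/(mol·K))
T = PV/(nR) = 3.5×8.8/(2.4×0.08206)
= 30.80/0.196944
= 156.39 K

156.39 K


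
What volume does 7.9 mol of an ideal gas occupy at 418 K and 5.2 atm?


PV = nRT  (R = 0.08206 L·atm/(mol·K))
V = nRT/P = 7.9×0.08206×418/5.2
= 52.111 L

52.111 L


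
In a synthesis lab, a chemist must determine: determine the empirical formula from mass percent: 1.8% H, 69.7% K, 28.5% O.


Assume 100 g sample. Moles of each element:
  H: 1.8/1.008 = 1.786 mol
  K: 69.7/39.1 = 1.783 mol
  O: 28.5/16.0 = 1.781 mol
Divide by smallest (1.781):
  H: 1.786/1.781 = 1.0
  K: 1.783/1.781 = 1.0
  O: 1.781/1.781 = 1.0
Empirical formula: KOH

KOH


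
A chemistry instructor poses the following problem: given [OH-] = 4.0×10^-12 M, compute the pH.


pOH = -log10([OH-]) = -log10(4.0×10^-12)
= 12 - log10(4.0) = 11.4
pH = 14 - pOH = 14 - 11.4 = 2.6

2.6


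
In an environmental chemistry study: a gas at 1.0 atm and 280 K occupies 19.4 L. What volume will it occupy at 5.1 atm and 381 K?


P1V1/T1 = P2V2/T2
V2 = P1V1T2/(T1P2)
= 1.0×19.4×381/(280×5.1)
= 5.176 L

5.176 L


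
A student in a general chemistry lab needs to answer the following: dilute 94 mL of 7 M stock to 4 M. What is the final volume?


C1V1 = C2V2
7 × 94 = 4 × V2
V2 = 658/4 = 164.5 mL

164.5 mL


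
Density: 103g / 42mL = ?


ρ = mass/volume
= 103/42
= 2.452 g/mL

2.452 g/mL


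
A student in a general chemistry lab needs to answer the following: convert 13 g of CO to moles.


M(CO) = 28.01 g/mol
n = mass/M = 13/28.01 = 0.4641 mol

0.4641 mol


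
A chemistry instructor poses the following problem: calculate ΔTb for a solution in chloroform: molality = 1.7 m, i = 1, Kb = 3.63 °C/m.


ΔTb = Kb × m × i
= 3.63 × 1.7 × 1
= 6.171 °C

6.171 °C


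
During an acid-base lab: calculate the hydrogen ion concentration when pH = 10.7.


[H+] = 10^(-pH) = 10^(-10.7)
= 2.0×10^-11 M

2.0×10^-11 M


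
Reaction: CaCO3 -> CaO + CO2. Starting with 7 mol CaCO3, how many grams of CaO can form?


Mole ratio CaO:CaCO3 = 1:1
n(CaO) = 7 × 1/1 = 7.000 mol
mass = 7.000 × 56.08 = 392.56 g

392.56 g


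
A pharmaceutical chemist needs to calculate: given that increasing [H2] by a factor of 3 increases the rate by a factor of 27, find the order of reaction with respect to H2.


rate ∝ [H2]^n
3^n = 27 → n = 3
Order in H2: 3

3


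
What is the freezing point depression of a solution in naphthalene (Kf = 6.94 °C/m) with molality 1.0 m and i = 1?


ΔTf = Kf × m × i
= 6.94 × 1.0 × 1
= 6.94 °C

6.94 °C


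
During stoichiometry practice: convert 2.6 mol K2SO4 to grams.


M(K2SO4) = 174.27 g/mol
mass = n × M = 2.6 × 174.27 = 453.10 g

453.10 g


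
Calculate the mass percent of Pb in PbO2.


M(PbO2) = 1×207.2 + 2×16.0 = 239.20 g/mol
Mass of Pb = 1 × 207.2 = 207.20 g/mol
% Pb = 207.20/239.20 × 100 = 86.62%

86.62%


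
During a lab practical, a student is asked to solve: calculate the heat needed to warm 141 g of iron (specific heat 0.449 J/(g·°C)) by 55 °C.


q = mcΔT = 141 × 0.449 × 55
= 3482.00 J

3482.00 J


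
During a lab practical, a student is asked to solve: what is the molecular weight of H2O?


M(H2O) = 2×1.008 + 1×16.0
= 2.02 + 16.0
= 18.02 g/mol

18.02 g/mol


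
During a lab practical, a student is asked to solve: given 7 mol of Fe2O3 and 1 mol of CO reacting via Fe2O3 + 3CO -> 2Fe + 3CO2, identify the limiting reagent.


Mole ratio available / coefficient:
  Fe2O3: 7/1 = 7.000
  CO: 1/3 = 0.333
Smaller ratio is limiting.

CO


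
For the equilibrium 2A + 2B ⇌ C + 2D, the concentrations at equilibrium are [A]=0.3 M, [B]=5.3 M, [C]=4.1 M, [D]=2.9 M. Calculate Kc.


Kc = [C][D]^2/([A]^2[B]^2)
= (4.1^1 × 2.9^2)/(0.3^2 × 5.3^2)
= 34.481/2.5281
= 13.64

13.64


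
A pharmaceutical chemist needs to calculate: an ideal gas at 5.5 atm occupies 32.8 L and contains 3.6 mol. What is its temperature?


PV = nRT  (R = 0.08206 L·atm/(mol·K))
T = PV/(nR) = 5.5×32.8/(3.6×0.08206)
= 180.40/0.295416
= 610.66 K

610.66 K


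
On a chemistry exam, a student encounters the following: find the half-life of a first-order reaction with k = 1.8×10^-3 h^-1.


t½ = ln2/k = 0.693147/(1.8×10^-3 h^-1)
= 385.1 h

385.1 h


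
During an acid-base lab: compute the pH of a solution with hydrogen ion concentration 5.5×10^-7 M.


pH = -log10([H+]) = -log10(5.5×10^-7)
= 7 - log10(5.5)
= 7 - 0.74
= 6.26

6.26


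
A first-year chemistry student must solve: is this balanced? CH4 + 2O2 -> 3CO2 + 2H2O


Equation: CH4 + 2O2 -> 3CO2 + 2H2O
Check atoms: C: 1≠3, H: 4=4, O: 4≠8
Not balanced

No, not balanced


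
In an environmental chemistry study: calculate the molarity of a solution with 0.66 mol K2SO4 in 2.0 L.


M = n/V = 0.66/2.0 = 0.330 mol/L

0.330 M


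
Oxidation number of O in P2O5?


O is usually -2
Oxidation number: -2

-2


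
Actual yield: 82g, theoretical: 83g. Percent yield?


% yield = actual/theoretical × 100
= 82/83 × 100
= 98.8%

98.8%


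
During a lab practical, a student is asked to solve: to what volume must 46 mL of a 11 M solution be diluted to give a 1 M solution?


C1V1 = C2V2
11 × 46 = 1 × V2
V2 = 506/1 = 506.0 mL

506.0 mL


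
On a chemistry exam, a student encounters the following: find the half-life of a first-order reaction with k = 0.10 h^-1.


t½ = ln2/k = 0.693147/(0.10 h^-1)
= 6.931 h

6.931 h


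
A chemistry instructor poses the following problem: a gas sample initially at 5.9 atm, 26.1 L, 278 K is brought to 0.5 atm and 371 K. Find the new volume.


P1V1/T1 = P2V2/T2
V2 = P1V1T2/(T1P2)
= 5.9×26.1×371/(278×0.5)
= 411.009 L

411.009 L


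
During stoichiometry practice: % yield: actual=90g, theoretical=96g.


% yield = actual/theoretical × 100
= 90/96 × 100
= 93.75%

93.75%


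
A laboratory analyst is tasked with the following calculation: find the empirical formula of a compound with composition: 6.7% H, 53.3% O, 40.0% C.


Assume 100 g sample. Moles of each element:
  H: 6.7/1.008 = 6.647 mol
  O: 53.3/16.0 = 3.331 mol
  C: 40.0/12.01 = 3.331 mol
Divide by smallest (3.331):
  H: 6.647/3.331 = 2.0
  O: 3.331/3.331 = 1.0
  C: 3.331/3.331 = 1.0
Empirical formula: CH2O

CH2O


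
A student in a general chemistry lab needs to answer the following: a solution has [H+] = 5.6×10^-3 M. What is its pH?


pH = -log10([H+]) = -log10(5.6×10^-3)
= 3 - log10(5.6)
= 3 - 0.75
= 2.25

2.25


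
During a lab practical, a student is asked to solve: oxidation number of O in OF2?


F is always -1; 2(-1) + x = 0, so O = +2
Oxidation number: +2

+2


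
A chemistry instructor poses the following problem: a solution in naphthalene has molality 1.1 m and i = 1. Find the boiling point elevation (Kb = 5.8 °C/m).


ΔTb = Kb × m × i
= 5.8 × 1.1 × 1
= 6.38 °C

6.38 °C


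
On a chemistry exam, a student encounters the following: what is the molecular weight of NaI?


M(NaI) = 1×22.99 + 1×126.9
= 22.99 + 126.9
= 149.89 g/mol

149.89 g/mol


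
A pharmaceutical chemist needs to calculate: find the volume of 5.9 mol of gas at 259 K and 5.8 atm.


PV = nRT  (R = 0.08206 L·atm/(mol·K))
V = nRT/P = 5.9×0.08206×259/5.8
= 21.62 L

21.62 L


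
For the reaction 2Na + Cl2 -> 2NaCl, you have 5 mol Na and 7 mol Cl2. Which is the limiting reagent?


Mole ratio available / coefficient:
  Na: 5/2 = 2.500
  Cl2: 7/1 = 7.000
Smaller ratio is limiting.

Na


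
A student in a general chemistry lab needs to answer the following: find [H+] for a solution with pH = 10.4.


[H+] = 10^(-pH) = 10^(-10.4)
= 3.98×10^-11 M

3.98×10^-11 M


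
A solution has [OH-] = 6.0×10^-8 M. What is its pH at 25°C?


pOH = -log10([OH-]) = -log10(6.0×10^-8)
= 8 - log10(6.0) = 7.22
pH = 14 - pOH = 14 - 7.22 = 6.78

6.78


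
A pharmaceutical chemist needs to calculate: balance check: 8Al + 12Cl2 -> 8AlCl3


Equation: 8Al + 12Cl2 -> 8AlCl3
Check atoms: Al: 8=8, Cl: 24=24
Balanced

Yes, balanced


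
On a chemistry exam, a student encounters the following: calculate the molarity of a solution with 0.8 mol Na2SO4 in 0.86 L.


M = n/V = 0.8/0.86 = 0.930 mol/L

0.930 M


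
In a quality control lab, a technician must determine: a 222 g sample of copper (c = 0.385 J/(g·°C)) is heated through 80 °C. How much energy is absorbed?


q = mcΔT = 222 × 0.385 × 80
= 6837.60 J

6837.60 J


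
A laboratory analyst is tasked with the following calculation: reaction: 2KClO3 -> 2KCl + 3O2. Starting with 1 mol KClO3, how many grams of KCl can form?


Mole ratio KCl:KClO3 = 2:2
n(KCl) = 1 × 2/2 = 1.000 mol
mass = 1.000 × 74.55 = 74.55 g

74.55 g


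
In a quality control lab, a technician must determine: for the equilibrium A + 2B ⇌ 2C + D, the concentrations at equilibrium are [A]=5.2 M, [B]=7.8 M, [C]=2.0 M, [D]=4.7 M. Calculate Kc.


Kc = [C]^2[D]/([A][B]^2)
= (2.0^2 × 4.7^1)/(5.2^1 × 7.8^2)
= 18.8/316.368
= 0.05942

0.05942


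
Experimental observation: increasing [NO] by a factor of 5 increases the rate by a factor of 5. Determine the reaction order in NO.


rate ∝ [NO]^n
5^n = 5 → n = 1
Order in NO: 1

1


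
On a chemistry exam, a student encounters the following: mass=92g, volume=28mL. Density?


ρ = mass/volume
= 92/28
= 3.286 g/mL

3.286 g/mL


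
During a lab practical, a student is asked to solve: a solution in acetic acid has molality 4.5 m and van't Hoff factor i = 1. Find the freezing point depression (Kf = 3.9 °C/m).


ΔTf = Kf × m × i
= 3.9 × 4.5 × 1
= 17.55 °C

17.55 °C


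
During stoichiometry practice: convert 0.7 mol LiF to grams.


M(LiF) = 25.94 g/mol
mass = n × M = 0.7 × 25.94 = 18.16 g

18.16 g


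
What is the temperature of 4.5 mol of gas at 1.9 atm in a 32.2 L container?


PV = nRT  (R = 0.08206 L·atm/(mol·K))
T = PV/(nR) = 1.9×32.2/(4.5×0.08206)
= 61.18/0.369270
= 165.68 K

165.68 K


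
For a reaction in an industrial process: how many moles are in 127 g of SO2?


M(SO2) = 64.07 g/mol
n = mass/M = 127/64.07 = 1.9822 mol

1.9822 mol


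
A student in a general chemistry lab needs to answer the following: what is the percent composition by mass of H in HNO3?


M(HNO3) = 1×1.008 + 1×14.01 + 3×16.0 = 63.018 g/mol
Mass of H = 1 × 1.008 = 1.008 g/mol
% H = 1.008/63.018 × 100 = 1.60%

1.60%


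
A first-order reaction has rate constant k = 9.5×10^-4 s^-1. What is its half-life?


t½ = ln2/k = 0.693147/(9.5×10^-4 s^-1)
= 729.6 s

729.6 s


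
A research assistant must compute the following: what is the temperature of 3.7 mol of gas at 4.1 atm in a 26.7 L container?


PV = nRT  (R = 0.08206 L·atm/(mol·K))
T = PV/(nR) = 4.1×26.7/(3.7×0.08206)
= 109.47/0.303622
= 360.55 K

360.55 K


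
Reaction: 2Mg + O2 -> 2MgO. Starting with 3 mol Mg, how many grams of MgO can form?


Mole ratio MgO:Mg = 2:2
n(MgO) = 3 × 2/2 = 3.000 mol
mass = 3.000 × 40.31 = 120.93 g

120.93 g


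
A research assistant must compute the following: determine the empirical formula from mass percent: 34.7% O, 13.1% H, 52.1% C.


Assume 100 g sample. Moles of each element:
  O: 34.7/16.0 = 2.169 mol
  H: 13.1/1.008 = 12.996 mol
  C: 52.1/12.01 = 4.338 mol
Divide by smallest (2.169):
  O: 2.169/2.169 = 1.0
  H: 12.996/2.169 = 5.99
  C: 4.338/2.169 = 2.0
Empirical formula: C2H6O

C2H6O


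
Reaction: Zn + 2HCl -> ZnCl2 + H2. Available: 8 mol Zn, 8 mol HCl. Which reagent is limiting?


Mole ratio available / coefficient:
  Zn: 8/1 = 8.000
  HCl: 8/2 = 4.000
Smaller ratio is limiting.

HCl


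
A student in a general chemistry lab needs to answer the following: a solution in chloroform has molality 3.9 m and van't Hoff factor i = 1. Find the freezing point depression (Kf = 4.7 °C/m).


ΔTf = Kf × m × i
= 4.7 × 3.9 × 1
= 18.33 °C

18.33 °C


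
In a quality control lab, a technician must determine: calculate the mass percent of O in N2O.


M(N2O) = 2×14.01 + 1×16.0 = 44.02 g/mol
Mass of O = 1 × 16.0 = 16.00 g/mol
% O = 16.00/44.02 × 100 = 36.35%

36.35%


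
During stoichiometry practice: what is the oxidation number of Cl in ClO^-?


x + (-2) = -1, so x = +1
Oxidation number: +1

+1


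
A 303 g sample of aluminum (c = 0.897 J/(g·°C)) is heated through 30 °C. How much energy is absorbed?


q = mcΔT = 303 × 0.897 × 30
= 8153.73 J

8153.73 J


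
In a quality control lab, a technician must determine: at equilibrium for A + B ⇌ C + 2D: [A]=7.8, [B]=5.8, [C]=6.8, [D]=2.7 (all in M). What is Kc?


Kc = [C][D]^2/([A][B])
= (6.8^1 × 2.7^2)/(7.8^1 × 5.8^1)
= 49.572/45.24
= 1.096

1.096


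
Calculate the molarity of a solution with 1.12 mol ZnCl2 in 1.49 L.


M = n/V = 1.12/1.49 = 0.752 mol/L

0.752 M


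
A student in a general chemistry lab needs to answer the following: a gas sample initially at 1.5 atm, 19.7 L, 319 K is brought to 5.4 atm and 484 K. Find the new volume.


P1V1/T1 = P2V2/T2
V2 = P1V1T2/(T1P2)
= 1.5×19.7×484/(319×5.4)
= 8.303 L

8.303 L


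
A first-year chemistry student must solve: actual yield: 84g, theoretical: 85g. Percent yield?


% yield = actual/theoretical × 100
= 84/85 × 100
= 98.82%

98.82%


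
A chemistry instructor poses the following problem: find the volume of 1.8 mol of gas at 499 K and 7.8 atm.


PV = nRT  (R = 0.08206 L·atm/(mol·K))
V = nRT/P = 1.8×0.08206×499/7.8
= 9.45 L

9.45 L


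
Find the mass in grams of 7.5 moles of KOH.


M(KOH) = 56.11 g/mol
mass = n × M = 7.5 × 56.11 = 420.83 g

420.83 g


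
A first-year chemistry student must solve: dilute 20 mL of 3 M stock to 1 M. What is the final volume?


C1V1 = C2V2
3 × 20 = 1 × V2
V2 = 60/1 = 60.0 mL

60.0 mL


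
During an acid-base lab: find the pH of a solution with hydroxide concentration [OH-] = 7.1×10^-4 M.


pOH = -log10([OH-]) = -log10(7.1×10^-4)
= 4 - log10(7.1) = 3.15
pH = 14 - pOH = 14 - 3.15 = 10.85

10.85


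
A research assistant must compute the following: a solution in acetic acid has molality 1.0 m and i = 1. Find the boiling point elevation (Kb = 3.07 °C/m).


ΔTb = Kb × m × i
= 3.07 × 1.0 × 1
= 3.07 °C

3.07 °C


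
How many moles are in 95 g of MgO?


M(MgO) = 40.31 g/mol
n = mass/M = 95/40.31 = 2.3567 mol

2.3567 mol


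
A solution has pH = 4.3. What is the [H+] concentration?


[H+] = 10^(-pH) = 10^(-4.3)
= 5.01×10^-5 M

5.01×10^-5 M


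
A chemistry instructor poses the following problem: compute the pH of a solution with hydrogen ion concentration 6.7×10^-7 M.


pH = -log10([H+]) = -log10(6.7×10^-7)
= 7 - log10(6.7)
= 7 - 0.83
= 6.17

6.17


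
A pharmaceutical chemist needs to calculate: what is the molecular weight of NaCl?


M(NaCl) = 1×22.99 + 1×35.45
= 22.99 + 35.45
= 58.44 g/mol

58.44 g/mol


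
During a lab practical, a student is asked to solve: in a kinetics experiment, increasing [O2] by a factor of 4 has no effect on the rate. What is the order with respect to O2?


rate ∝ [O2]^n
rate ∝ [O2]^0
Order in O2: 0

0


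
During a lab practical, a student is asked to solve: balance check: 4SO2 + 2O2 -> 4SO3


Equation: 4SO2 + 2O2 -> 4SO3
Check atoms: O: 12=12, S: 4=4
Balanced

Yes, balanced


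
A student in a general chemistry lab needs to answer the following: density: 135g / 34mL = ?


ρ = mass/volume
= 135/34
= 3.971 g/mL

3.971 g/mL


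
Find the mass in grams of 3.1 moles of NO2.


M(NO2) = 46.01 g/mol
mass = n × M = 3.1 × 46.01 = 142.63 g

142.63 g


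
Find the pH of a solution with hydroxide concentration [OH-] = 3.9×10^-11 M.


pOH = -log10([OH-]) = -log10(3.9×10^-11)
= 11 - log10(3.9) = 10.41
pH = 14 - pOH = 14 - 10.41 = 3.59

3.59


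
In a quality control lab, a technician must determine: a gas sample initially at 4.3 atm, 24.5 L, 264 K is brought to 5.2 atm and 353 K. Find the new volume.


P1V1/T1 = P2V2/T2
V2 = P1V1T2/(T1P2)
= 4.3×24.5×353/(264×5.2)
= 27.09 L

27.09 L


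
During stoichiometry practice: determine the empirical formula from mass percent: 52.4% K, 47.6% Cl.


Assume 100 g sample. Moles of each element:
  K: 52.4/39.1 = 1.34 mol
  Cl: 47.6/35.45 = 1.343 mol
Divide by smallest (1.34):
  K: 1.34/1.34 = 1.0
  Cl: 1.343/1.34 = 1.0
Empirical formula: KCl

KCl


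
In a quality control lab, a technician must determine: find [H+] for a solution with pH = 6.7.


[H+] = 10^(-pH) = 10^(-6.7)
= 2.0×10^-7 M

2.0×10^-7 M


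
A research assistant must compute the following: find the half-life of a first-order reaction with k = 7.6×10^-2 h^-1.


t½ = ln2/k = 0.693147/(7.6×10^-2 h^-1)
= 9.120 h

9.120 h


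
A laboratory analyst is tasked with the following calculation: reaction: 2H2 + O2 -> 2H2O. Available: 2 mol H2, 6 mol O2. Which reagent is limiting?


Mole ratio available / coefficient:
  H2: 2/2 = 1.000
  O2: 6/1 = 6.000
Smaller ratio is limiting.

H2


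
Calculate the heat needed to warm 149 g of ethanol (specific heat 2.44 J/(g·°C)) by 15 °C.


q = mcΔT = 149 × 2.44 × 15
= 5453.40 J

5453.40 J


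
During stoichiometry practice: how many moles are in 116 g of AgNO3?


M(AgNO3) = 169.88 g/mol
n = mass/M = 116/169.88 = 0.6828 mol

0.6828 mol


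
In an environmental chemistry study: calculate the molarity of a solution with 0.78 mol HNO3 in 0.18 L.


M = n/V = 0.78/0.18 = 4.333 mol/L

4.333 M


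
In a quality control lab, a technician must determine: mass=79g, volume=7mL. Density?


ρ = mass/volume
= 79/7
= 11.286 g/mL

11.286 g/mL


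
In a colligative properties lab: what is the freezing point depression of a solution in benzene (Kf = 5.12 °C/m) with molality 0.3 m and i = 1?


ΔTf = Kf × m × i
= 5.12 × 0.3 × 1
= 1.536 °C

1.536 °C


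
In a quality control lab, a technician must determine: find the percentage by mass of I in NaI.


M(NaI) = 1×22.99 + 1×126.9 = 149.89 g/mol
Mass of I = 1 × 126.9 = 126.90 g/mol
% I = 126.90/149.89 × 100 = 84.66%

84.66%


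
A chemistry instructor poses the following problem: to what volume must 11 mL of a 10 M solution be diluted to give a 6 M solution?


C1V1 = C2V2
10 × 11 = 6 × V2
V2 = 110/6 = 18.33 mL

18.33 mL


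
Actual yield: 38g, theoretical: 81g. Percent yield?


% yield = actual/theoretical × 100
= 38/81 × 100
= 46.91%

46.91%


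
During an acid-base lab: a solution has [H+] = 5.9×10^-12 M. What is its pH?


pH = -log10([H+]) = -log10(5.9×10^-12)
= 12 - log10(5.9)
= 12 - 0.77
= 11.23

11.23


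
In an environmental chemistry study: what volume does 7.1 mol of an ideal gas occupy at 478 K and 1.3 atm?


PV = nRT  (R = 0.08206 L·atm/(mol·K))
V = nRT/P = 7.1×0.08206×478/1.3
= 214.227 L

214.227 L


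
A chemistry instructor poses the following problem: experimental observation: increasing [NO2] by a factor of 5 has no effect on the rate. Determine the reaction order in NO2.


rate ∝ [NO2]^n
rate ∝ [NO2]^0
Order in NO2: 0

0


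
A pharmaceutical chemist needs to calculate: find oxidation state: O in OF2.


F is always -1; 2(-1) + x = 0, so O = +2
Oxidation number: +2

+2


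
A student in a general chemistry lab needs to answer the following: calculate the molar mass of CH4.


M(CH4) = 1×12.01 + 4×1.008
= 12.01 + 4.03
= 16.04 g/mol

16.04 g/mol


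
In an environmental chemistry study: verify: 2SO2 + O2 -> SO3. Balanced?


Equation: 2SO2 + O2 -> SO3
Check atoms: O: 6≠3, S: 2≠1
Not balanced

No, not balanced


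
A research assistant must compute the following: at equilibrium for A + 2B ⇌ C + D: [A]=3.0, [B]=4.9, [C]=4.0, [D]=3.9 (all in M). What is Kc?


Kc = [C][D]/([A][B]^2)
= (4.0^1 × 3.9^1)/(3.0^1 × 4.9^2)
= 15.6/72.03
= 0.2166

0.2166
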